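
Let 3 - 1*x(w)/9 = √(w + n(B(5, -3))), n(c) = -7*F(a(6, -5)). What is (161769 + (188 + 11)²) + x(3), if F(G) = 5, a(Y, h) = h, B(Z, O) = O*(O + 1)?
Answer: 201397 - 36*I*√2 ≈ 2.014e+5 - 50.912*I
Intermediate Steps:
B(Z, O) = O*(1 + O)
n(c) = -35 (n(c) = -7*5 = -35)
x(w) = 27 - 9*√(-35 + w) (x(w) = 27 - 9*√(w - 35) = 27 - 9*√(-35 + w))
(161769 + (188 + 11)²) + x(3) = (161769 + (188 + 11)²) + (27 - 9*√(-35 + 3)) = (161769 + 199²) + (27 - 36*I*√2) = (161769 + 39601) + (27 - 36*I*√2) = 201370 + (27 - 36*I*√2) = 201397 - 36*I*√2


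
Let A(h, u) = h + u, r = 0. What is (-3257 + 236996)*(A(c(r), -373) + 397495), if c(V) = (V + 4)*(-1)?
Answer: 92821964202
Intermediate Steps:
c(V) = -4 - V (c(V) = (4 + V)*(-1) = -4 - V)
(-3257 + 236996)*(A(c(r), -373) + 397495) = (-3257 + 236996)*(((-4 - 1*0) - 373) + 397495) = 233739*(((-4 + 0) - 373) + 397495) = 233739*((-4 - 373) + 397495) = 233739*(-377 + 397495) = 233739*397118 = 92821964202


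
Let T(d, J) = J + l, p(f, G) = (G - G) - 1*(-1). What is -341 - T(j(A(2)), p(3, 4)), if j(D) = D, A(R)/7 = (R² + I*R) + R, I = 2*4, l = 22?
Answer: -364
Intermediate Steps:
I = 8
A(R) = 7*R² + 63*R (A(R) = 7*((R² + 8*R) + R) = 7*(R² + 9*R) = 7*R² + 63*R)
p(f, G) = 1 (p(f, G) = 0 + 1 = 1)
T(d, J) = 22 + J (T(d, J) = J + 22 = 22 + J)
-341 - T(j(A(2)), p(3, 4)) = -341 - (22 + 1) = -341 - 1*23 = -341 - 23 = -364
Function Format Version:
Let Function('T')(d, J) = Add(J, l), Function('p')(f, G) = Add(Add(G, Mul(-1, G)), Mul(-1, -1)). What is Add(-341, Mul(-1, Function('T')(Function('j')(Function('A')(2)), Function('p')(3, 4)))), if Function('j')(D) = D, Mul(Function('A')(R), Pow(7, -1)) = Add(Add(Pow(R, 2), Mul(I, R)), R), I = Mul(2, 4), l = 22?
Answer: -364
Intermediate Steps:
I = 8
Function('A')(R) = Add(Mul(7, Pow(R, 2)), Mul(63, R)) (Function('A')(R) = Mul(7, Add(Add(Pow(R, 2), Mul(8, R)), R)) = Mul(7, Add(Pow(R, 2), Mul(9, R))) = Add(Mul(7, Pow(R, 2)), Mul(63, R)))
Function('p')(f, G) = 1 (Function('p')(f, G) = Add(0, 1) = 1)
Function('T')(d, J) = Add(22, J) (Function('T')(d, J) = Add(J, 22) = Add(22, J))
Add(-341, Mul(-1, Function('T')(Function('j')(Function('A')(2)), Function('p')(3, 4)))) = Add(-341, Mul(-1, Add(22, 1))) = Add(-341, Mul(-1, 23)) = Add(-341, -23) = -364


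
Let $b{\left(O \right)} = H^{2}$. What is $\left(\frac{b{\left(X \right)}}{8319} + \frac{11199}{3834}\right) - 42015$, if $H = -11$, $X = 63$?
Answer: $- \frac{148886303255}{3543894} \approx -42012.0$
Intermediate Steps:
$b{\left(O \right)} = 121$ ($b{\left(O \right)} = \left(-11\right)^{2} = 121$)
$\left(\frac{b{\left(X \right)}}{8319} + \frac{11199}{3834}\right) - 42015 = \left(\frac{121}{8319} + \frac{11199}{3834}\right) - 42015 = \left(121 \cdot \frac{1}{8319} + 11199 \cdot \frac{1}{3834}\right) - 42015 = \left(\frac{121}{8319} + \frac{3733}{1278}\right) - 42015 = \frac{10403155}{3543894} - 42015 = - \frac{148886303255}{3543894}$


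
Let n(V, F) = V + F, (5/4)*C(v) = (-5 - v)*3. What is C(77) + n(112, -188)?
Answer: -1364/5 ≈ -272.80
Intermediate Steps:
C(v) = -12 - 12*v/5 (C(v) = 4*((-5 - v)*3)/5 = 4*(-15 - 3*v)/5 = -12 - 12*v/5)
n(V, F) = F + V
C(77) + n(112, -188) = (-12 - 12/5*77) + (-188 + 112) = (-12 - 924/5) - 76 = -984/5 - 76 = -1364/5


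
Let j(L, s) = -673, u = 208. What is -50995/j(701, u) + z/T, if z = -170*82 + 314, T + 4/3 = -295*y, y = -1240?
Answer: 27967099063/369273754 ≈ 75.735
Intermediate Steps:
T = 1097396/3 (T = -4/3 - 295*(-1240) = -4/3 + 365800 = 1097396/3 ≈ 3.6580e+5)
z = -13626 (z = -13940 + 314 = -13626)
-50995/j(701, u) + z/T = -50995/(-673) - 13626/1097396/3 = -50995*(-1/673) - 13626*3/1097396 = 50995/673 - 20439/548698 = 27967099063/369273754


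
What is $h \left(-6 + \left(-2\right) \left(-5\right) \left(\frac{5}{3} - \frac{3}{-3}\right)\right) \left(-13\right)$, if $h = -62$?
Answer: $\frac{49972}{3} \approx 16657.0$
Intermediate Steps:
$h \left(-6 + \left(-2\right) \left(-5\right) \left(\frac{5}{3} - \frac{3}{-3}\right)\right) \left(-13\right) = - 62 \left(-6 + \left(-2\right) \left(-5\right) \left(\frac{5}{3} - \frac{3}{-3}\right)\right) \left(-13\right) = - 62 \left(-6 + 10 \left(5 \cdot \frac{1}{3} - -1\right)\right) \left(-13\right) = - 62 \left(-6 + 10 \left(\frac{5}{3} + 1\right)\right) \left(-13\right) = - 62 \left(-6 + 10 \cdot \frac{8}{3}\right) \left(-13\right) = - 62 \left(-6 + \frac{80}{3}\right) \left(-13\right) = - 62 \cdot \frac{62}{3} \left(-13\right) = \left(-62\right) \left(- \frac{806}{3}\right) = \frac{49972}{3}$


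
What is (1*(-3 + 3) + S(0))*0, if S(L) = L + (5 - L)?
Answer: 0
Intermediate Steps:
S(L) = 5
(1*(-3 + 3) + S(0))*0 = (1*(-3 + 3) + 5)*0 = (1*0 + 5)*0 = (0 + 5)*0 = 5*0 = 0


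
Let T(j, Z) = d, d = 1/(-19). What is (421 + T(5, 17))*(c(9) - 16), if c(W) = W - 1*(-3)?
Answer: -31992/19 ≈ -1683.8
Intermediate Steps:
d = -1/19 ≈ -0.052632
c(W) = 3 + W (c(W) = W + 3 = 3 + W)
T(j, Z) = -1/19
(421 + T(5, 17))*(c(9) - 16) = (421 - 1/19)*((3 + 9) - 16) = 7998*(12 - 16)/19 = (7998/19)*(-4) = -31992/19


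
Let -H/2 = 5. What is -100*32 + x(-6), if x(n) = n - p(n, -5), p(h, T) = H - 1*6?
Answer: -3190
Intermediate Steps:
H = -10 (H = -2*5 = -10)
p(h, T) = -16 (p(h, T) = -10 - 1*6 = -10 - 6 = -16)
x(n) = 16 + n (x(n) = n - 1*(-16) = n + 16 = 16 + n)
-100*32 + x(-6) = -100*32 + (16 - 6) = -3200 + 10 = -3190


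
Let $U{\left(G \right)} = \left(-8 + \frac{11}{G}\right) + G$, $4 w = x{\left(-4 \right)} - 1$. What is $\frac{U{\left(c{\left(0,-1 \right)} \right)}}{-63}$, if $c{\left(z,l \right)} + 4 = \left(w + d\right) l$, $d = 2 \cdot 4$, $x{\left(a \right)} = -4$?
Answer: $\frac{3401}{10836} \approx 0.31386$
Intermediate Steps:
$w = - \frac{5}{4}$ ($w = \frac{-4 - 1}{4} = \frac{1}{4} \left(-5\right) = - \frac{5}{4} \approx -1.25$)
$d = 8$
$c{\left(z,l \right)} = -4 + \frac{27 l}{4}$ ($c{\left(z,l \right)} = -4 + \left(- \frac{5}{4} + 8\right) l = -4 + \frac{27 l}{4}$)
$U{\left(G \right)} = -8 + G + \frac{11}{G}$
$\frac{U{\left(c{\left(0,-1 \right)} \right)}}{-63} = \frac{-8 + \left(-4 + \frac{27}{4} \left(-1\right)\right) + \frac{11}{-4 + \frac{27}{4} \left(-1\right)}}{-63} = \left(-8 - \frac{43}{4} + \frac{11}{-4 - \frac{27}{4}}\right) \left(- \frac{1}{63}\right) = \left(-8 - \frac{43}{4} + \frac{11}{- \frac{43}{4}}\right) \left(- \frac{1}{63}\right) = \left(-8 - \frac{43}{4} + 11 \left(- \frac{4}{43}\right)\right) \left(- \frac{1}{63}\right) = \left(-8 - \frac{43}{4} - \frac{44}{43}\right) \left(- \frac{1}{63}\right) = \left(- \frac{3401}{172}\right) \left(- \frac{1}{63}\right) = \frac{3401}{10836}$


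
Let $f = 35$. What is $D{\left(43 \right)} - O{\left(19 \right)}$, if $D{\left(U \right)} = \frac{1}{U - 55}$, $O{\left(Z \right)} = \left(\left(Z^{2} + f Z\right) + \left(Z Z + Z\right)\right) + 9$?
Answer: $- \frac{16981}{12} \approx -1415.1$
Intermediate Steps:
$O{\left(Z \right)} = 9 + 2 Z^{2} + 36 Z$ ($O{\left(Z \right)} = \left(\left(Z^{2} + 35 Z\right) + \left(Z Z + Z\right)\right) + 9 = \left(\left(Z^{2} + 35 Z\right) + \left(Z^{2} + Z\right)\right) + 9 = \left(\left(Z^{2} + 35 Z\right) + \left(Z + Z^{2}\right)\right) + 9 = \left(2 Z^{2} + 36 Z\right) + 9 = 9 + 2 Z^{2} + 36 Z$)
$D{\left(U \right)} = \frac{1}{-55 + U}$
$D{\left(43 \right)} - O{\left(19 \right)} = \frac{1}{-55 + 43} - \left(9 + 2 \cdot 19^{2} + 36 \cdot 19\right) = \frac{1}{-12} - \left(9 + 2 \cdot 361 + 684\right) = - \frac{1}{12} - \left(9 + 722 + 684\right) = - \frac{1}{12} - 1415 = - \frac{16981}{12}$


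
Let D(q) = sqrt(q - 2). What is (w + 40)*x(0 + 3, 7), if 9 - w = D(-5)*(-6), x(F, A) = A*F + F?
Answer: 1176 + 144*I*sqrt(7) ≈ 1176.0 + 380.99*I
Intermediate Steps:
D(q) = sqrt(-2 + q)
x(F, A) = F + A*F
w = 9 + 6*I*sqrt(7) (w = 9 - sqrt(-2 - 5)*(-6) = 9 - sqrt(-7)*(-6) = 9 - I*sqrt(7)*(-6) = 9 - (-6)*I*sqrt(7) = 9 + 6*I*sqrt(7) ≈ 9.0 + 15.875*I)
(w + 40)*x(0 + 3, 7) = ((9 + 6*I*sqrt(7)) + 40)*((0 + 3)*(1 + 7)) = (49 + 6*I*sqrt(7))*(3*8) = (49 + 6*I*sqrt(7))*24 = 1176 + 144*I*sqrt(7)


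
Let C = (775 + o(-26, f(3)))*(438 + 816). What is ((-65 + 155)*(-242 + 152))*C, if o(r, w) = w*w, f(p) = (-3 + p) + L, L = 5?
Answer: -8125920000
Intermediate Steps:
f(p) = 2 + p (f(p) = (-3 + p) + 5 = 2 + p)
o(r, w) = w**2
C = 1003200 (C = (775 + (2 + 3)**2)*(438 + 816) = (775 + 5**2)*1254 = (775 + 25)*1254 = 800*1254 = 1003200)
((-65 + 155)*(-242 + 152))*C = ((-65 + 155)*(-242 + 152))*1003200 = (90*(-90))*1003200 = -8100*1003200 = -8125920000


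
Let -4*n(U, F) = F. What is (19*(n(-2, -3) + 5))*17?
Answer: 7429/4 ≈ 1857.3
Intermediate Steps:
n(U, F) = -F/4
(19*(n(-2, -3) + 5))*17 = (19*(-1/4*(-3) + 5))*17 = (19*(3/4 + 5))*17 = (19*(23/4))*17 = (437/4)*17 = 7429/4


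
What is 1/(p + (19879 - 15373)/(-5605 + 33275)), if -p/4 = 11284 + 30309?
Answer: -13835/2301754367 ≈ -6.0106e-6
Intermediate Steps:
p = -166372 (p = -4*(11284 + 30309) = -4*41593 = -166372)
1/(p + (19879 - 15373)/(-5605 + 33275)) = 1/(-166372 + (19879 - 15373)/(-5605 + 33275)) = 1/(-166372 + 4506/27670) = 1/(-166372 + 4506*(1/27670)) = 1/(-166372 + 2253/13835) = 1/(-2301754367/13835) = -13835/2301754367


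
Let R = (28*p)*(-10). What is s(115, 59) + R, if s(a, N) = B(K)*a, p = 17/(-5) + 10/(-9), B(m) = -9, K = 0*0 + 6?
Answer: 2053/9 ≈ 228.11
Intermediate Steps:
K = 6 (K = 0 + 6 = 6)
p = -203/45 (p = 17*(-⅕) + 10*(-⅑) = -17/5 - 10/9 = -203/45 ≈ -4.5111)
s(a, N) = -9*a
R = 11368/9 (R = (28*(-203/45))*(-10) = -5684/45*(-10) = 11368/9 ≈ 1263.1)
s(115, 59) + R = -9*115 + 11368/9 = -1035 + 11368/9 = 2053/9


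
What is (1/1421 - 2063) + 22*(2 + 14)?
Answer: -2431330/1421 ≈ -1711.0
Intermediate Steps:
(1/1421 - 2063) + 22*(2 + 14) = (1/1421 - 2063) + 22*16 = -2931522/1421 + 352 = -2431330/1421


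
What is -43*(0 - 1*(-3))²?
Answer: -387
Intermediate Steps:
-43*(0 - 1*(-3))² = -43*(0 + 3)² = -43*3² = -43*9 = -387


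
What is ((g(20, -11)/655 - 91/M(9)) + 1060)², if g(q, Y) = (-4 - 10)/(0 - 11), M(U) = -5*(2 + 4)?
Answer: 84474536146009/74753316 ≈ 1.1300e+6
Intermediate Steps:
M(U) = -30 (M(U) = -5*6 = -30)
g(q, Y) = 14/11 (g(q, Y) = -14/(-11) = -14*(-1/11) = 14/11)
((g(20, -11)/655 - 91/M(9)) + 1060)² = (((14/11)/655 - 91/(-30)) + 1060)² = (((14/11)*(1/655) - 91*(-1/30)) + 1060)² = ((14/7205 + 91/30) + 1060)² = (26243/8646 + 1060)² = (9191003/8646)² = 84474536146009/74753316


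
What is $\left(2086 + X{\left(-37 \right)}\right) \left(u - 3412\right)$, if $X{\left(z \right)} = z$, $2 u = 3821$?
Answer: $- \frac{6153147}{2} \approx -3.0766 \cdot 10^{6}$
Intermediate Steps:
$u = \frac{3821}{2}$ ($u = \frac{1}{2} \cdot 3821 = \frac{3821}{2} \approx 1910.5$)
$\left(2086 + X{\left(-37 \right)}\right) \left(u - 3412\right) = \left(2086 - 37\right) \left(\frac{3821}{2} - 3412\right) = 2049 \left(- \frac{3003}{2}\right) = - \frac{6153147}{2}$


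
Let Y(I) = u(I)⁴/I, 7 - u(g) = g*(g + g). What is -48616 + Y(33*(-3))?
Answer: -147428372499013609/99 ≈ -1.4892e+15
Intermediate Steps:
u(g) = 7 - 2*g² (u(g) = 7 - g*(g + g) = 7 - g*2*g = 7 - 2*g²)
Y(I) = (7 - 2*I²)⁴/I
-48616 + Y(33*(-3)) = -48616 + (-7 + 2*(33*(-3))²)⁴/((33*(-3))) = -48616 + (-7 + 2*(-99)²)⁴/(-99) = -48616 - (-7 + 2*9801)⁴/99 = -48616 - (-7 + 19602)⁴/99 = -48616 - 1/99*19595⁴ = -48616 - 1/99*147428372494200625 = -48616 - 147428372494200625/99 = -147428372499013609/99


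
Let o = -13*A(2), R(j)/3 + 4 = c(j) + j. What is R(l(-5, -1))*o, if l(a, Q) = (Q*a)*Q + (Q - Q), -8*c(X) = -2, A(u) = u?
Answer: 1365/2 ≈ 682.50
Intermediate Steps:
c(X) = ¼ (c(X) = -⅛*(-2) = ¼)
l(a, Q) = a*Q² (l(a, Q) = a*Q² + 0 = a*Q²)
R(j) = -45/4 + 3*j (R(j) = -12 + 3*(¼ + j) = -12 + (¾ + 3*j) = -45/4 + 3*j)
o = -26 (o = -13*2 = -26)
R(l(-5, -1))*o = (-45/4 + 3*(-5*(-1)²))*(-26) = (-45/4 + 3*(-5*1))*(-26) = (-45/4 + 3*(-5))*(-26) = (-45/4 - 15)*(-26) = -105/4*(-26) = 1365/2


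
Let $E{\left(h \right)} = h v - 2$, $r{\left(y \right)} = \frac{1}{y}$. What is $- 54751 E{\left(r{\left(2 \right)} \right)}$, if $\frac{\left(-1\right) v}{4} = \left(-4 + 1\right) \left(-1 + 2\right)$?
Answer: $-219004$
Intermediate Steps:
$v = 12$ ($v = - 4 \left(-4 + 1\right) \left(-1 + 2\right) = - 4 \left(\left(-3\right) 1\right) = \left(-4\right) \left(-3\right) = 12$)
$E{\left(h \right)} = -2 + 12 h$ ($E{\left(h \right)} = h 12 - 2 = 12 h - 2 = -2 + 12 h$)
$- 54751 E{\left(r{\left(2 \right)} \right)} = - 54751 \left(-2 + \frac{12}{2}\right) = - 54751 \left(-2 + 12 \cdot \frac{1}{2}\right) = - 54751 \left(-2 + 6\right) = \left(-54751\right) 4 = -219004$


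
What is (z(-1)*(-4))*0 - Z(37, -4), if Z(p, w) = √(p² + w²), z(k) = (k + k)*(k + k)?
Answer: -√1385 ≈ -37.216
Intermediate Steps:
z(k) = 4*k² (z(k) = (2*k)*(2*k) = 4*k²)
(z(-1)*(-4))*0 - Z(37, -4) = ((4*(-1)²)*(-4))*0 - √(37² + (-4)²) = ((4*1)*(-4))*0 - √(1369 + 16) = (4*(-4))*0 - √1385 = -16*0 - √1385 = 0 - √1385 = -√1385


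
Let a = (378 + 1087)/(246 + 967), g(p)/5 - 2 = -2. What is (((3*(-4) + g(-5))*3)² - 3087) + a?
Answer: -2171018/1213 ≈ -1789.8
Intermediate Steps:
g(p) = 0 (g(p) = 10 + 5*(-2) = 10 - 10 = 0)
a = 1465/1213 ≈ 1.2077
(((3*(-4) + g(-5))*3)² - 3087) + a = (((3*(-4) + 0)*3)² - 3087) + 1465/1213 = (((-12 + 0)*3)² - 3087) + 1465/1213 = ((-12*3)² - 3087) + 1465/1213 = ((-36)² - 3087) + 1465/1213 = (1296 - 3087) + 1465/1213 = -1791 + 1465/1213 = -2171018/1213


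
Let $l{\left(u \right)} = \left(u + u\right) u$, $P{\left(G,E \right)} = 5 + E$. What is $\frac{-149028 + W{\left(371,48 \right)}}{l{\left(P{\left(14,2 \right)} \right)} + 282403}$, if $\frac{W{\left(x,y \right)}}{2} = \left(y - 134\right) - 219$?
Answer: $- \frac{149638}{282501} \approx -0.52969$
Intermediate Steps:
$l{\left(u \right)} = 2 u^{2}$ ($l{\left(u \right)} = 2 u u = 2 u^{2}$)
$W{\left(x,y \right)} = -706 + 2 y$ ($W{\left(x,y \right)} = 2 \left(\left(y - 134\right) - 219\right) = 2 \left(\left(-134 + y\right) - 219\right) = 2 \left(-353 + y\right) = -706 + 2 y$)
$\frac{-149028 + W{\left(371,48 \right)}}{l{\left(P{\left(14,2 \right)} \right)} + 282403} = \frac{-149028 + \left(-706 + 2 \cdot 48\right)}{2 \left(5 + 2\right)^{2} + 282403} = \frac{-149028 + \left(-706 + 96\right)}{2 \cdot 7^{2} + 282403} = \frac{-149028 - 610}{2 \cdot 49 + 282403} = - \frac{149638}{98 + 282403} = - \frac{149638}{282501}$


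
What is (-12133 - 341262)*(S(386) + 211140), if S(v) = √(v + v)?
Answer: -74615820300 - 706790*√193 ≈ -7.4626e+10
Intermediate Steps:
S(v) = √2*√v (S(v) = √(2*v) = √2*√v)
(-12133 - 341262)*(S(386) + 211140) = (-12133 - 341262)*(√2*√386 + 211140) = -353395*(2*√193 + 211140) = -353395*(211140 + 2*√193) = -74615820300 - 706790*√193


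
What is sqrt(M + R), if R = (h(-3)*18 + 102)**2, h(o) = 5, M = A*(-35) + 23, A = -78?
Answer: sqrt(39617) ≈ 199.04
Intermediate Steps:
M = 2753 (M = -78*(-35) + 23 = 2730 + 23 = 2753)
R = 36864 (R = (5*18 + 102)**2 = (90 + 102)**2 = 192**2 = 36864)
sqrt(M + R) = sqrt(2753 + 36864) = sqrt(39617)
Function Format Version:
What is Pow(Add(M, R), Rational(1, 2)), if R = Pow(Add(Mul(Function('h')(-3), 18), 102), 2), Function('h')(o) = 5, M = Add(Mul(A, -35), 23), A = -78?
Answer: Pow(39617, Rational(1, 2)) ≈ 199.04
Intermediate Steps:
M = 2753 (M = Add(Mul(-78, -35), 23) = Add(2730, 23) = 2753)
R = 36864 (R = Pow(Add(Mul(5, 18), 102), 2) = Pow(Add(90, 102), 2) = Pow(192, 2) = 36864)
Pow(Add(M, R), Rational(1, 2)) = Pow(Add(2753, 36864), Rational(1, 2)) = Pow(39617, Rational(1, 2))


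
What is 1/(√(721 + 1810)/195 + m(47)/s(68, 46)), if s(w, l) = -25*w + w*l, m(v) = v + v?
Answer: -141782550/134032939 + 11045580*√2531/134032939 ≈ 3.0881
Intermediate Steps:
m(v) = 2*v
s(w, l) = -25*w + l*w
1/(√(721 + 1810)/195 + m(47)/s(68, 46)) = 1/(√(721 + 1810)/195 + (2*47)/((68*(-25 + 46)))) = 1/(√2531*(1/195) + 94/((68*21))) = 1/(√2531/195 + 94/1428) = 1/(√2531/195 + 94*(1/1428)) = 1/(√2531/195 + 47/714) = 1/(47/714 + √2531/195)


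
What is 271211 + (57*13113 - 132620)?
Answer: 886032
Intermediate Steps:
271211 + (57*13113 - 132620) = 271211 + (747441 - 132620) = 271211 + 614821 = 886032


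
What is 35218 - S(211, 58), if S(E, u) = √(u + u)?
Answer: 35218 - 2*√29 ≈ 35207.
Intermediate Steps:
S(E, u) = √2*√u (S(E, u) = √(2*u) = √2*√u)
35218 - S(211, 58) = 35218 - √2*√58 = 35218 - 2*√29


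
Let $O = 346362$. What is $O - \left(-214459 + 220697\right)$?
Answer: $340124$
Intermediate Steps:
$O - \left(-214459 + 220697\right) = 346362 - \left(-214459 + 220697\right) = 346362 - 6238 = 340124$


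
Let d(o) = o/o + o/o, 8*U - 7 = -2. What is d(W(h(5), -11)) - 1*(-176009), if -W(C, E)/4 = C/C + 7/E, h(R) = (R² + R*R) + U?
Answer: 176011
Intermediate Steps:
U = 5/8 (U = 7/8 + (⅛)*(-2) = 7/8 - ¼ = 5/8 ≈ 0.62500)
h(R) = 5/8 + 2*R² (h(R) = (R² + R*R) + 5/8 = (R² + R²) + 5/8 = 2*R² + 5/8 = 5/8 + 2*R²)
W(C, E) = -4 - 28/E (W(C, E) = -4*(C/C + 7/E) = -4*(1 + 7/E) = -4 - 28/E)
d(o) = 2 (d(o) = 1 + 1 = 2)
d(W(h(5), -11)) - 1*(-176009) = 2 - 1*(-176009) = 2 + 176009 = 176011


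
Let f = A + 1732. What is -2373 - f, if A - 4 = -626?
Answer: -3483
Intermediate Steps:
A = -622 (A = 4 - 626 = -622)
f = 1110 (f = -622 + 1732 = 1110)
-2373 - f = -2373 - 1*1110 = -2373 - 1110 = -3483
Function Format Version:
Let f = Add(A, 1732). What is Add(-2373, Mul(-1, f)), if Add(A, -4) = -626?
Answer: -3483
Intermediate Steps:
A = -622 (A = Add(4, -626) = -622)
f = 1110 (f = Add(-622, 1732) = 1110)
Add(-2373, Mul(-1, f)) = Add(-2373, Mul(-1, 1110)) = Add(-2373, -1110) = -3483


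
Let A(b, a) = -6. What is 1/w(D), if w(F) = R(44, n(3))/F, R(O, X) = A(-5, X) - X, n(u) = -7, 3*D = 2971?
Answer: 2971/3 ≈ 990.33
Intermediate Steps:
D = 2971/3 (D = (⅓)*2971 = 2971/3 ≈ 990.33)
R(O, X) = -6 - X
w(F) = 1/F (w(F) = (-6 - 1*(-7))/F = (-6 + 7)/F = 1/F)
1/w(D) = 1/(1/(2971/3)) = 1/(3/2971) = 2971/3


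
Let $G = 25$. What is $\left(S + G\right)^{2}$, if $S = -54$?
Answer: $841$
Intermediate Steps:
$\left(S + G\right)^{2} = \left(-54 + 25\right)^{2} = \left(-29\right)^{2} = 841$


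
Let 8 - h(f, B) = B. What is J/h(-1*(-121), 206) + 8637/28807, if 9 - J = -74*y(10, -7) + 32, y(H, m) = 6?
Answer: -10417621/5703786 ≈ -1.8264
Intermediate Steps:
h(f, B) = 8 - B
J = 421 (J = 9 - (-74*6 + 32) = 9 - (-444 + 32) = 9 - 1*(-412) = 9 + 412 = 421)
J/h(-1*(-121), 206) + 8637/28807 = 421/(8 - 1*206) + 8637/28807 = 421/(8 - 206) + 8637*(1/28807) = 421/(-198) + 8637/28807 = 421*(-1/198) + 8637/28807 = -421/198 + 8637/28807 = -10417621/5703786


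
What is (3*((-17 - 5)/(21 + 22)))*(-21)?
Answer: 1386/43 ≈ 32.233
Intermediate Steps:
(3*((-17 - 5)/(21 + 22)))*(-21) = (3*(-22/43))*(-21) = -66/43*(-21) = 1386/43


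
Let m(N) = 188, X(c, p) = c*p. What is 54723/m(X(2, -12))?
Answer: 54723/188 ≈ 291.08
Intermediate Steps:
54723/m(X(2, -12)) = 54723/188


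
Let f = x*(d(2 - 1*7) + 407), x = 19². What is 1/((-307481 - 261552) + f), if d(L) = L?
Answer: -1/423911 ≈ -2.3590e-6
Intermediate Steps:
x = 361
f = 145122 (f = 361*((2 - 1*7) + 407) = 361*((2 - 7) + 407) = 361*(-5 + 407) = 361*402 = 145122)
1/((-307481 - 261552) + f) = 1/((-307481 - 261552) + 145122) = 1/(-569033 + 145122) = 1/(-423911) = -1/423911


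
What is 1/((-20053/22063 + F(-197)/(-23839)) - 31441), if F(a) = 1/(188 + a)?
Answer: -4733638713/148834637144573 ≈ -3.1805e-5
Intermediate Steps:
1/((-20053/22063 + F(-197)/(-23839)) - 31441) = 1/((-20053/22063 + 1/((188 - 197)*(-23839))) - 31441) = 1/((-20053*1/22063 - 1/23839/(-9)) - 31441) = 1/((-20053/22063 - ⅑*(-1/23839)) - 31441) = 1/((-20053/22063 + 1/214551) - 31441) = 1/(-4302369140/4733638713 - 31441) = 1/(-148834637144573/4733638713) = -4733638713/148834637144573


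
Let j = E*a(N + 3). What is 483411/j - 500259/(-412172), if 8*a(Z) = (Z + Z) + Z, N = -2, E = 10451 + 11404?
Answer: 542262436957/9008019060 ≈ 60.198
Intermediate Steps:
E = 21855
a(Z) = 3*Z/8 (a(Z) = ((Z + Z) + Z)/8 = (2*Z + Z)/8 = (3*Z)/8 = 3*Z/8)
j = 65565/8 (j = 21855*(3*(-2 + 3)/8) = 21855*((3/8)*1) = 21855*(3/8) = 65565/8 ≈ 8195.6)
483411/j - 500259/(-412172) = 483411/(65565/8) - 500259/(-412172) = 483411*(8/65565) - 500259*(-1/412172) = 1289096/21855 + 500259/412172 = 542262436957/9008019060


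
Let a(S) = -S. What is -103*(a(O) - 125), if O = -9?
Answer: 11948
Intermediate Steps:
-103*(a(O) - 125) = -103*(-1*(-9) - 125) = -103*(9 - 125) = -103*(-116) = 11948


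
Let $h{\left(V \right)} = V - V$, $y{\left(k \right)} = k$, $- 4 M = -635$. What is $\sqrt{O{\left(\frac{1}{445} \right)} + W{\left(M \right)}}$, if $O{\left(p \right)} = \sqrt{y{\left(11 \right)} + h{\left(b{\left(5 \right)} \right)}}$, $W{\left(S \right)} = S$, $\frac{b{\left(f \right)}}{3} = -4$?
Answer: $\frac{\sqrt{635 + 4 \sqrt{11}}}{2} \approx 12.731$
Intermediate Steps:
$M = \frac{635}{4}$ ($M = \left(- \frac{1}{4}\right) \left(-635\right) = \frac{635}{4} \approx 158.75$)
$b{\left(f \right)} = -12$ ($b{\left(f \right)} = 3 \left(-4\right) = -12$)
$h{\left(V \right)} = 0$
$O{\left(p \right)} = \sqrt{11}$ ($O{\left(p \right)} = \sqrt{11 + 0} = \sqrt{11}$)
$\sqrt{O{\left(\frac{1}{445} \right)} + W{\left(M \right)}} = \sqrt{\sqrt{11} + \frac{635}{4}} = \sqrt{\frac{635}{4} + \sqrt{11}}$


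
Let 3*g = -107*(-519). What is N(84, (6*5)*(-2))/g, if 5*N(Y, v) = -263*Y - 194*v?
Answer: -10452/92555 ≈ -0.11293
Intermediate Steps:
g = 18511 (g = (-107*(-519))/3 = (1/3)*55533 = 18511)
N(Y, v) = -263*Y/5 - 194*v/5 (N(Y, v) = (-263*Y - 194*v)/5 = -263*Y/5 - 194*v/5)
N(84, (6*5)*(-2))/g = (-263/5*84 - 194*6*5*(-2)/5)/18511 = (-22092/5 - 1164*(-2))*(1/18511) = (-22092/5 - 194/5*(-60))*(1/18511) = (-22092/5 + 2328)*(1/18511) = -10452/5*1/18511 = -10452/92555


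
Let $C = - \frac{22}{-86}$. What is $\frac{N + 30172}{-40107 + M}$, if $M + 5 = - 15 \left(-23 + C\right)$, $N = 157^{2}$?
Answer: $- \frac{2357303}{1710146} \approx -1.3784$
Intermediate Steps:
$C = \frac{11}{43}$ ($C = \left(-22\right) \left(- \frac{1}{86}\right) = \frac{11}{43} \approx 0.25581$)
$N = 24649$
$M = \frac{14455}{43}$ ($M = -5 - 15 \left(-23 + \frac{11}{43}\right) = -5 - - \frac{14670}{43} = -5 + \frac{14670}{43} = \frac{14455}{43} \approx 336.16$)
$\frac{N + 30172}{-40107 + M} = \frac{24649 + 30172}{-40107 + \frac{14455}{43}} = \frac{54821}{- \frac{1710146}{43}} = 54821 \left(- \frac{43}{1710146}\right) = - \frac{2357303}{1710146}$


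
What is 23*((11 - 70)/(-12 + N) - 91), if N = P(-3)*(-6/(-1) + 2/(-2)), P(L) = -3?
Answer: -55154/27 ≈ -2042.7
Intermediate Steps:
N = -15 (N = -3*(-6/(-1) + 2/(-2)) = -3*(-6*(-1) + 2*(-1/2)) = -3*(6 - 1) = -3*5 = -15)
23*((11 - 70)/(-12 + N) - 91) = 23*((11 - 70)/(-12 - 15) - 91) = 23*(-59/(-27) - 91) = 23*(-59*(-1/27) - 91) = 23*(59/27 - 91) = 23*(-2398/27) = -55154/27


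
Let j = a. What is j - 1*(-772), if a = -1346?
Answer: -574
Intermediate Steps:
j = -1346
j - 1*(-772) = -1346 - 1*(-772) = -1346 + 772 = -574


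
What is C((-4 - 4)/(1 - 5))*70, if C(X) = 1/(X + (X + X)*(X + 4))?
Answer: 35/13 ≈ 2.6923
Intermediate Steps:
C(X) = 1/(X + 2*X*(4 + X)) (C(X) = 1/(X + (2*X)*(4 + X)) = 1/(X + 2*X*(4 + X)))
C((-4 - 4)/(1 - 5))*70 = (1/((((-4 - 4)/(1 - 5)))*(9 + 2*((-4 - 4)/(1 - 5)))))*70 = (1/(((-8/(-4)))*(9 + 2*(-8/(-4)))))*70 = (1/(((-8*(-1/4)))*(9 + 2*(-8*(-1/4)))))*70 = (1/(2*(9 + 2*2)))*70 = (1/(2*(9 + 4)))*70 = ((1/2)/13)*70 = ((1/2)*(1/13))*70 = (1/26)*70 = 35/13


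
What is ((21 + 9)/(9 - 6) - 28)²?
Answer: 324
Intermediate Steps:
((21 + 9)/(9 - 6) - 28)² = (30/3 - 28)² = (30*(⅓) - 28)² = (10 - 28)² = (-18)² = 324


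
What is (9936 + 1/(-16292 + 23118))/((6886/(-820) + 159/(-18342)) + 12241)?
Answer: 42503742610845/52328000142302 ≈ 0.81226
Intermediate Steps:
(9936 + 1/(-16292 + 23118))/((6886/(-820) + 159/(-18342)) + 12241) = (9936 + 1/6826)/((6886*(-1/820) + 159*(-1/18342)) + 12241) = (9936 + 1/6826)/((-3443/410 - 53/6114) + 12241) = 67823137/(6826*(-5268058/626685 + 12241)) = 67823137/(6826*(7665983027/626685)) = (67823137/6826)*(626685/7665983027) = 42503742610845/52328000142302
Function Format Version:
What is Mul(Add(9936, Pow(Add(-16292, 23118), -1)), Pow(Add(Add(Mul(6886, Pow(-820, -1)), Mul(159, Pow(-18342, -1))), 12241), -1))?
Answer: Rational(42503742610845, 52328000142302) ≈ 0.81226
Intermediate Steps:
Mul(Add(9936, Pow(Add(-16292, 23118), -1)), Pow(Add(Add(Mul(6886, Pow(-820, -1)), Mul(159, Pow(-18342, -1))), 12241), -1)) = Mul(Add(9936, Pow(6826, -1)), Pow(Add(Add(Mul(6886, Rational(-1, 820)), Mul(159, Rational(-1, 18342))), 12241), -1)) = Mul(Add(9936, Rational(1, 6826)), Pow(Add(Add(Rational(-3443, 410), Rational(-53, 6114)), 12241), -1)) = Mul(Rational(67823137, 6826), Pow(Add(Rational(-5268058, 626685), 12241), -1)) = Mul(Rational(67823137, 6826), Pow(Rational(7665983027, 626685), -1)) = Mul(Rational(67823137, 6826), Rational(626685, 7665983027)) = Rational(42503742610845, 52328000142302)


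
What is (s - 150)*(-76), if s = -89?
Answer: 18164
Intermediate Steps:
(s - 150)*(-76) = (-89 - 150)*(-76) = -239*(-76) = 18164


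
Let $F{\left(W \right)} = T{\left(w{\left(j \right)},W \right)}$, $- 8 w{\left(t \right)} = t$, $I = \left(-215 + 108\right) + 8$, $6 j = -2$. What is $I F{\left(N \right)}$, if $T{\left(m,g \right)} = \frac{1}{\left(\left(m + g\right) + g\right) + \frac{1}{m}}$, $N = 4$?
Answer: $- \frac{2376}{769} \approx -3.0897$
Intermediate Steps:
$j = - \frac{1}{3}$ ($j = \frac{1}{6} \left(-2\right) = - \frac{1}{3} \approx -0.33333$)
$I = -99$ ($I = -107 + 8 = -99$)
$w{\left(t \right)} = - \frac{t}{8}$
$T{\left(m,g \right)} = \frac{1}{m + \frac{1}{m} + 2 g}$ ($T{\left(m,g \right)} = \frac{1}{\left(\left(g + m\right) + g\right) + \frac{1}{m}} = \frac{1}{\left(m + 2 g\right) + \frac{1}{m}} = \frac{1}{m + \frac{1}{m} + 2 g}$)
$F{\left(W \right)} = \frac{1}{24 \left(\frac{577}{576} + \frac{W}{12}\right)}$ ($F{\left(W \right)} = \frac{\left(- \frac{1}{8}\right) \left(- \frac{1}{3}\right)}{1 + \left(\left(- \frac{1}{8}\right) \left(- \frac{1}{3}\right)\right)^{2} + 2 W \left(\left(- \frac{1}{8}\right) \left(- \frac{1}{3}\right)\right)} = \frac{1}{24 \left(1 + \left(\frac{1}{24}\right)^{2} + 2 W \frac{1}{24}\right)} = \frac{1}{24 \left(1 + \frac{1}{576} + \frac{W}{12}\right)} = \frac{1}{24 \left(\frac{577}{576} + \frac{W}{12}\right)}$)
$I F{\left(N \right)} = - 99 \frac{24}{577 + 48 \cdot 4} = - 99 \frac{24}{577 + 192} = - 99 \cdot \frac{24}{769} = - 99 \cdot 24 \cdot \frac{1}{769} = \left(-99\right) \frac{24}{769} = - \frac{2376}{769}$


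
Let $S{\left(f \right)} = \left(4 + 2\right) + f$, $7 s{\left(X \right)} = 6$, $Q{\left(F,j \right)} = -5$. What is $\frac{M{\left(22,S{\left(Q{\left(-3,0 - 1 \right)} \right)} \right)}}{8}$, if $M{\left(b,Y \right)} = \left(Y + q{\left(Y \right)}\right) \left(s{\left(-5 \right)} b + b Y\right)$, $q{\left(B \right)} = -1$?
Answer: $0$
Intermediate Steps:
$s{\left(X \right)} = \frac{6}{7}$ ($s{\left(X \right)} = \frac{1}{7} \cdot 6 = \frac{6}{7}$)
$S{\left(f \right)} = 6 + f$
$M{\left(b,Y \right)} = \left(-1 + Y\right) \left(\frac{6 b}{7} + Y b\right)$ ($M{\left(b,Y \right)} = \left(Y - 1\right) \left(\frac{6 b}{7} + b Y\right) = \left(-1 + Y\right) \left(\frac{6 b}{7} + Y b\right)$)
$\frac{M{\left(22,S{\left(Q{\left(-3,0 - 1 \right)} \right)} \right)}}{8} = \frac{\frac{1}{7} \cdot 22 \left(-6 - \left(6 - 5\right) + 7 \left(6 - 5\right)^{2}\right)}{8} = \frac{1}{7} \cdot 22 \left(-6 - 1 + 7 \cdot 1^{2}\right) \frac{1}{8} = \frac{1}{7} \cdot 22 \left(-6 - 1 + 7 \cdot 1\right) \frac{1}{8} = \frac{1}{7} \cdot 22 \left(-6 - 1 + 7\right) \frac{1}{8} = \frac{1}{7} \cdot 22 \cdot 0 \cdot \frac{1}{8} = 0 \cdot \frac{1}{8} = 0$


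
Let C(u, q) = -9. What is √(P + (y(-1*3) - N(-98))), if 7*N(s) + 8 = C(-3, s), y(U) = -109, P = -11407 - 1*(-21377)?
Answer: 2*√120827/7 ≈ 99.315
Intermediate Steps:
P = 9970 (P = -11407 + 21377 = 9970)
N(s) = -17/7 (N(s) = -8/7 + (⅐)*(-9) = -8/7 - 9/7 = -17/7)
√(P + (y(-1*3) - N(-98))) = √(9970 + (-109 - 1*(-17/7))) = √(9970 + (-109 + 17/7)) = √(9970 - 746/7) = √(69044/7) = 2*√120827/7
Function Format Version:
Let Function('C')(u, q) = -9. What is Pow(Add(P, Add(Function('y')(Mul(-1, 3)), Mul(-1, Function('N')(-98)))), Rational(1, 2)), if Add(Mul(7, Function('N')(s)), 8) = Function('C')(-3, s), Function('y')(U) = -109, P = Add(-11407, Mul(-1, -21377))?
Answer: Mul(Rational(2, 7), Pow(120827, Rational(1, 2))) ≈ 99.315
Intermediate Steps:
P = 9970 (P = Add(-11407, 21377) = 9970)
Function('N')(s) = Rational(-17, 7) (Function('N')(s) = Add(Rational(-8, 7), Mul(Rational(1, 7), -9)) = Add(Rational(-8, 7), Rational(-9, 7)) = Rational(-17, 7))
Pow(Add(P, Add(Function('y')(Mul(-1, 3)), Mul(-1, Function('N')(-98)))), Rational(1, 2)) = Pow(Add(9970, Add(-109, Mul(-1, Rational(-17, 7)))), Rational(1, 2)) = Pow(Add(9970, Add(-109, Rational(17, 7))), Rational(1, 2)) = Pow(Add(9970, Rational(-746, 7)), Rational(1, 2)) = Pow(Rational(69044, 7), Rational(1, 2)) = Mul(Rational(2, 7), Pow(120827, Rational(1, 2)))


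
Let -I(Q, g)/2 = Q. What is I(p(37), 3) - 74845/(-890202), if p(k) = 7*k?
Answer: -461049791/890202 ≈ -517.92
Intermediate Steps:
I(Q, g) = -2*Q
I(p(37), 3) - 74845/(-890202) = -14*37 - 74845/(-890202) = -2*259 - 74845*(-1/890202) = -518 + 74845/890202 = -461049791/890202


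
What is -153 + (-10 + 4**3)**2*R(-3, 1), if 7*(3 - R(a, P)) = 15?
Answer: 16425/7 ≈ 2346.4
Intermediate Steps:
R(a, P) = 6/7 (R(a, P) = 3 - 1/7*15 = 3 - 15/7 = 6/7)
-153 + (-10 + 4**3)**2*R(-3, 1) = -153 + (-10 + 4**3)**2*(6/7) = -153 + (-10 + 64)**2*(6/7) = -153 + 54**2*(6/7) = -153 + 2916*(6/7) = -153 + 17496/7 = 16425/7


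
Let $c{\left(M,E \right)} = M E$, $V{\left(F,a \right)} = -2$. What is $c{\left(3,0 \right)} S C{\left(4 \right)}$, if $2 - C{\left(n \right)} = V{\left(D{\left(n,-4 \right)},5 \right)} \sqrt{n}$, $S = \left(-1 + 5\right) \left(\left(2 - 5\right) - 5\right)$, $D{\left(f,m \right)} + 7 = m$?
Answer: $0$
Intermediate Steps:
$D{\left(f,m \right)} = -7 + m$
$c{\left(M,E \right)} = E M$
$S = -32$ ($S = 4 \left(-3 - 5\right) = 4 \left(-8\right) = -32$)
$C{\left(n \right)} = 2 + 2 \sqrt{n}$ ($C{\left(n \right)} = 2 - - 2 \sqrt{n} = 2 + 2 \sqrt{n}$)
$c{\left(3,0 \right)} S C{\left(4 \right)} = 0 \cdot 3 \left(-32\right) \left(2 + 2 \sqrt{4}\right) = 0 \left(-32\right) \left(2 + 2 \cdot 2\right) = 0 \left(2 + 4\right) = 0 \cdot 6 = 0$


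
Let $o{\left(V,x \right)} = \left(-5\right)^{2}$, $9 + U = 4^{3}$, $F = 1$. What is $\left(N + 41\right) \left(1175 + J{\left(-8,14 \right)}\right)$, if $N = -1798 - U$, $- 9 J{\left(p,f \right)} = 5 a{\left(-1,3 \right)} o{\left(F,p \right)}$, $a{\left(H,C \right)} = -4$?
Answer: $- \frac{6689300}{3} \approx -2.2298 \cdot 10^{6}$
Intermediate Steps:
$U = 55$ ($U = -9 + 4^{3} = -9 + 64 = 55$)
$o{\left(V,x \right)} = 25$
$J{\left(p,f \right)} = \frac{500}{9}$ ($J{\left(p,f \right)} = - \frac{5 \left(-4\right) 25}{9} = - \frac{\left(-20\right) 25}{9} = \left(- \frac{1}{9}\right) \left(-500\right) = \frac{500}{9}$)
$N = -1853$ ($N = -1798 - 55 = -1853$)
$\left(N + 41\right) \left(1175 + J{\left(-8,14 \right)}\right) = \left(-1853 + 41\right) \left(1175 + \frac{500}{9}\right) = \left(-1812\right) \frac{11075}{9} = - \frac{6689300}{3}$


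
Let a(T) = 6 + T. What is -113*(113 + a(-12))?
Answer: -12091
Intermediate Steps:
-113*(113 + a(-12)) = -113*(113 + (6 - 12)) = -113*(113 - 6) = -113*107 = -12091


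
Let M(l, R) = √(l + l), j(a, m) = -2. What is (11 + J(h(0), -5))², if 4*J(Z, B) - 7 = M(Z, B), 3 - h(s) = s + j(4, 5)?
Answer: (51 + √10)²/16 ≈ 183.35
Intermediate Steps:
M(l, R) = √2*√l (M(l, R) = √(2*l) = √2*√l)
h(s) = 5 - s (h(s) = 3 - (s - 2) = 3 - (-2 + s) = 3 + (2 - s) = 5 - s)
J(Z, B) = 7/4 + √2*√Z/4 (J(Z, B) = 7/4 + (√2*√Z)/4 = 7/4 + √2*√Z/4)
(11 + J(h(0), -5))² = (11 + (7/4 + √2*√(5 - 1*0)/4))² = (11 + (7/4 + √2*√(5 + 0)/4))² = (11 + (7/4 + √2*√5/4))² = (11 + (7/4 + √10/4))² = (51/4 + √10/4)²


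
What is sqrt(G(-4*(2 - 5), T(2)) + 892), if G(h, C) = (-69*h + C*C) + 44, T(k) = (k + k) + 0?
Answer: 2*sqrt(31) ≈ 11.136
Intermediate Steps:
T(k) = 2*k (T(k) = 2*k + 0 = 2*k)
G(h, C) = 44 + C**2 - 69*h (G(h, C) = (-69*h + C**2) + 44 = (C**2 - 69*h) + 44 = 44 + C**2 - 69*h)
sqrt(G(-4*(2 - 5), T(2)) + 892) = sqrt((44 + (2*2)**2 - (-276)*(2 - 5)) + 892) = sqrt((44 + 4**2 - (-276)*(-3)) + 892) = sqrt((44 + 16 - 69*12) + 892) = sqrt((44 + 16 - 828) + 892) = sqrt(-768 + 892) = sqrt(124) = 2*sqrt(31)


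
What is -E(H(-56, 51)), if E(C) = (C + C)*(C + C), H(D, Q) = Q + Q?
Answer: -41616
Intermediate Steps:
H(D, Q) = 2*Q
E(C) = 4*C² (E(C) = (2*C)*(2*C) = 4*C²)
-E(H(-56, 51)) = -4*(2*51)² = -4*102² = -4*10404 = -1*41616 = -41616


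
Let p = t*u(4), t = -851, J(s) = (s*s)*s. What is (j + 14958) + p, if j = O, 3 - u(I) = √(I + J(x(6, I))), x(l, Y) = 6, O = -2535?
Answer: 9870 + 1702*√55 ≈ 22492.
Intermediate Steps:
J(s) = s³ (J(s) = s²*s = s³)
u(I) = 3 - √(216 + I) (u(I) = 3 - √(I + 6³) = 3 - √(I + 216) = 3 - √(216 + I))
j = -2535
p = -2553 + 1702*√55 (p = -851*(3 - √(216 + 4)) = -851*(3 - √220) = -851*(3 - 2*√55) = -2553 + 1702*√55 ≈ 10069.)
(j + 14958) + p = (-2535 + 14958) + (-2553 + 1702*√55) = 12423 + (-2553 + 1702*√55) = 9870 + 1702*√55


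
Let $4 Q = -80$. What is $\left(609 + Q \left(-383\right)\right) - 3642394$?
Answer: $-3634125$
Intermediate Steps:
$Q = -20$ ($Q = \frac{1}{4} \left(-80\right) = -20$)
$\left(609 + Q \left(-383\right)\right) - 3642394 = \left(609 - -7660\right) - 3642394 = \left(609 + 7660\right) - 3642394 = 8269 - 3642394 = -3634125$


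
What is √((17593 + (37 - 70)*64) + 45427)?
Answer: 2*√15227 ≈ 246.80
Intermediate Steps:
√((17593 + (37 - 70)*64) + 45427) = √((17593 - 33*64) + 45427) = √((17593 - 2112) + 45427) = √(15481 + 45427) = √60908 = 2*√15227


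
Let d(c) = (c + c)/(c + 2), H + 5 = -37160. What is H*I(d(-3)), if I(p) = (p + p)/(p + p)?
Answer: -37165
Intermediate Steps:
H = -37165 (H = -5 - 37160 = -37165)
d(c) = 2*c/(2 + c) (d(c) = (2*c)/(2 + c) = 2*c/(2 + c))
I(p) = 1 (I(p) = (2*p)/((2*p)) = (2*p)*(1/(2*p)) = 1)
H*I(d(-3)) = -37165*1 = -37165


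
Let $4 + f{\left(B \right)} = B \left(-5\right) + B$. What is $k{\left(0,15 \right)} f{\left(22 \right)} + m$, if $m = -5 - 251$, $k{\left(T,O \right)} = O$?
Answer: $-1636$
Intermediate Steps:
$f{\left(B \right)} = -4 - 4 B$ ($f{\left(B \right)} = -4 + \left(B \left(-5\right) + B\right) = -4 + \left(- 5 B + B\right) = -4 - 4 B$)
$m = -256$
$k{\left(0,15 \right)} f{\left(22 \right)} + m = 15 \left(-4 - 88\right) - 256 = 15 \left(-92\right) - 256 = -1380 - 256 = -1636$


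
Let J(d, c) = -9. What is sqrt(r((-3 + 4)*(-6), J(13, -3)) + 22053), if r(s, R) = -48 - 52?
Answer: sqrt(21953) ≈ 148.17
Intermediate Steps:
r(s, R) = -100
sqrt(r((-3 + 4)*(-6), J(13, -3)) + 22053) = sqrt(-100 + 22053) = sqrt(21953)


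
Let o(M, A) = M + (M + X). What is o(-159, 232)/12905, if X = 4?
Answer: -314/12905 ≈ -0.024332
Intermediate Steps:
o(M, A) = 4 + 2*M (o(M, A) = M + (M + 4) = M + (4 + M) = 4 + 2*M)
o(-159, 232)/12905 = (4 + 2*(-159))/12905 = (4 - 318)*(1/12905) = -314*1/12905 = -314/12905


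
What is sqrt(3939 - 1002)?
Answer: sqrt(2937) ≈ 54.194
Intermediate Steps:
sqrt(3939 - 1002) = sqrt(2937)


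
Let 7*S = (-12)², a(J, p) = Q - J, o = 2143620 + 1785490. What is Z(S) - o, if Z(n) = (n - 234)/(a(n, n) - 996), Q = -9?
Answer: -9402359732/2393 ≈ -3.9291e+6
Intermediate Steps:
o = 3929110
a(J, p) = -9 - J
S = 144/7 (S = (⅐)*(-12)² = (⅐)*144 = 144/7 ≈ 20.571)
Z(n) = (-234 + n)/(-1005 - n) (Z(n) = (n - 234)/((-9 - n) - 996) = (-234 + n)/(-1005 - n))
Z(S) - o = (234 - 1*144/7)/(1005 + 144/7) - 1*3929110 = (234 - 144/7)/(7179/7) - 3929110 = (7/7179)*(1494/7) - 3929110 = 498/2393 - 3929110 = -9402359732/2393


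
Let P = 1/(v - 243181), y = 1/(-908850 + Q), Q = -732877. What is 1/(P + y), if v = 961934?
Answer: 1179996206431/922974 ≈ 1.2785e+6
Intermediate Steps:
y = -1/1641727 (y = 1/(-908850 - 732877) = 1/(-1641727) = -1/1641727 ≈ -6.0911e-7)
P = 1/718753 (P = 1/(961934 - 243181) = 1/718753 ≈ 1.3913e-6)
1/(P + y) = 1/(1/718753 - 1/1641727) = 1/(922974/1179996206431) = 1179996206431/922974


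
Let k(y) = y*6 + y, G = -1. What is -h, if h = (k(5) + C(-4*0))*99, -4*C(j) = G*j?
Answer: -3465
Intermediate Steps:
k(y) = 7*y (k(y) = 6*y + y = 7*y)
C(j) = j/4 (C(j) = -(-1)*j/4 = j/4)
h = 3465 (h = (7*5 + (-4*0)/4)*99 = (35 + (¼)*0)*99 = (35 + 0)*99 = 35*99 = 3465)
-h = -1*3465 = -3465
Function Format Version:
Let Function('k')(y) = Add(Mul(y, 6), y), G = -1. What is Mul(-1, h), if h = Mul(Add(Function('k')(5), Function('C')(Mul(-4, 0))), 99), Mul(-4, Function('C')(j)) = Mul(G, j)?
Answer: -3465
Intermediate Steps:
Function('k')(y) = Mul(7, y) (Function('k')(y) = Add(Mul(6, y), y) = Mul(7, y))
Function('C')(j) = Mul(Rational(1, 4), j) (Function('C')(j) = Mul(Rational(-1, 4), Mul(-1, j)) = Mul(Rational(1, 4), j))
h = 3465 (h = Mul(Add(Mul(7, 5), Mul(Rational(1, 4), Mul(-4, 0))), 99) = Mul(Add(35, Mul(Rational(1, 4), 0)), 99) = Mul(Add(35, 0), 99) = Mul(35, 99) = 3465)
Mul(-1, h) = Mul(-1, 3465) = -3465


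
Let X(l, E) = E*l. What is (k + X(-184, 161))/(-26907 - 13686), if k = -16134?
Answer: 45758/40593 ≈ 1.1272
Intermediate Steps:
(k + X(-184, 161))/(-26907 - 13686) = (-16134 + 161*(-184))/(-26907 - 13686) = (-16134 - 29624)/(-40593) = -45758*(-1/40593) = 45758/40593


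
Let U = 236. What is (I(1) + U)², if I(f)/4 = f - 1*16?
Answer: 30976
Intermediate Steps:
I(f) = -64 + 4*f (I(f) = 4*(f - 1*16) = 4*(f - 16) = 4*(-16 + f) = -64 + 4*f)
(I(1) + U)² = ((-64 + 4*1) + 236)² = ((-64 + 4) + 236)² = (-60 + 236)² = 176² = 30976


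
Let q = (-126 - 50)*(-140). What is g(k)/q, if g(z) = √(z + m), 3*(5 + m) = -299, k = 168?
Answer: √570/73920 ≈ 0.00032298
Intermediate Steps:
q = 24640 (q = -176*(-140) = 24640)
m = -314/3 (m = -5 + (⅓)*(-299) = -5 - 299/3 = -314/3 ≈ -104.67)
g(z) = √(-314/3 + z) (g(z) = √(z - 314/3) = √(-314/3 + z))
g(k)/q = (√(-942 + 9*168)/3)/24640 = (√(-942 + 1512)/3)*(1/24640) = (√570/3)*(1/24640) = √570/73920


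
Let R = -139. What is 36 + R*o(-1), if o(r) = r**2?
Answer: -103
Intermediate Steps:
36 + R*o(-1) = 36 - 139*(-1)**2 = 36 - 139*1 = 36 - 139 = -103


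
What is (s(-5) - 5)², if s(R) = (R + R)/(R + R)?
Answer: 16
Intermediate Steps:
s(R) = 1 (s(R) = (2*R)/((2*R)) = (2*R)*(1/(2*R)) = 1)
(s(-5) - 5)² = (1 - 5)² = (-4)² = 16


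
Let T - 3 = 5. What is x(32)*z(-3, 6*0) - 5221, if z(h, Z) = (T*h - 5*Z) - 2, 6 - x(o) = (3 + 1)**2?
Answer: -4961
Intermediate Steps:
x(o) = -10 (x(o) = 6 - (3 + 1)**2 = 6 - 1*4**2 = 6 - 1*16 = 6 - 16 = -10)
T = 8 (T = 3 + 5 = 8)
z(h, Z) = -2 - 5*Z + 8*h (z(h, Z) = (8*h - 5*Z) - 2 = (-5*Z + 8*h) - 2 = -2 - 5*Z + 8*h)
x(32)*z(-3, 6*0) - 5221 = -10*(-2 - 30*0 + 8*(-3)) - 5221 = -10*(-2 - 5*0 - 24) - 5221 = -10*(-2 + 0 - 24) - 5221 = -10*(-26) - 5221 = 260 - 5221 = -4961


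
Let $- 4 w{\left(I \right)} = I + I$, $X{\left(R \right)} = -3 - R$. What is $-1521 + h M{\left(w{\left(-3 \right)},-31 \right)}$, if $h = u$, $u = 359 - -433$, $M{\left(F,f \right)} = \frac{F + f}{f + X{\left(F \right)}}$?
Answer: $- \frac{61263}{71} \approx -862.86$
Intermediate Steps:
$w{\left(I \right)} = - \frac{I}{2}$ ($w{\left(I \right)} = - \frac{I + I}{4} = - \frac{2 I}{4} = - \frac{I}{2}$)
$M{\left(F,f \right)} = \frac{F + f}{-3 + f - F}$ ($M{\left(F,f \right)} = \frac{F + f}{f - \left(3 + F\right)} = \frac{F + f}{-3 + f - F}$)
$u = 792$ ($u = 359 + 433 = 792$)
$h = 792$
$-1521 + h M{\left(w{\left(-3 \right)},-31 \right)} = -1521 + 792 \frac{\left(- \frac{1}{2}\right) \left(-3\right) - 31}{-3 - 31 - \left(- \frac{1}{2}\right) \left(-3\right)} = -1521 + 792 \frac{\frac{3}{2} - 31}{-3 - 31 - \frac{3}{2}} = -1521 + 792 \frac{1}{-3 - 31 - \frac{3}{2}} \left(- \frac{59}{2}\right) = -1521 + 792 \frac{1}{- \frac{71}{2}} \left(- \frac{59}{2}\right) = -1521 + 792 \left(\left(- \frac{2}{71}\right) \left(- \frac{59}{2}\right)\right) = -1521 + 792 \cdot \frac{59}{71} = -1521 + \frac{46728}{71} = - \frac{61263}{71}$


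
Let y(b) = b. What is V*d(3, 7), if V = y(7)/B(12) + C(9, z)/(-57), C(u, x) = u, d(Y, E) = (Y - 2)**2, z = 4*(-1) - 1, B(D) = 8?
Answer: 109/152 ≈ 0.71710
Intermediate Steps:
z = -5 (z = -4 - 1 = -5)
d(Y, E) = (-2 + Y)**2
V = 109/152 (V = 7/8 + 9/(-57) = 7*(1/8) + 9*(-1/57) = 7/8 - 3/19 = 109/152 ≈ 0.71710)
V*d(3, 7) = 109*(-2 + 3)**2/152 = (109/152)*1**2 = (109/152)*1 = 109/152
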